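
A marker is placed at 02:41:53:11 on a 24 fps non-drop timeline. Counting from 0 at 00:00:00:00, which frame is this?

Total seconds to the label: (2 × 3600 + 41 × 60 + 53) = 9713.
Frame index = 9713 × 24 + 11 = 233123.

233123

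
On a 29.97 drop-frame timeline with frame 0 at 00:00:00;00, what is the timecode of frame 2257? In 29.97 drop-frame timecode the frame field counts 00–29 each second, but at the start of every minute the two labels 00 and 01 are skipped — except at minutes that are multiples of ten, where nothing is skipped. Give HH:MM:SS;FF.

00:01:15;09

Each 10-minute DF block holds 10 × 60 × 30 − 9 × 2 = 17982 frames. 2257 ÷ 17982 → 0 full blocks, remainder 2257.
Within the partial block the first minute is 1800 frames and each further minute 1798, so 1 further minute boundary passed. Total skipped labels = 18 × 0 + 2 × 1 = 2.
Non-drop label index = 2257 + 2 = 2259; at 30 labels/s that is 00:01:15:09, i.e. DF 00:01:15;09.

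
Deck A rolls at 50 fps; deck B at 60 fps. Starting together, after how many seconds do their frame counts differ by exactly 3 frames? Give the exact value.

The gap grows by |60 − 50| = 10 frames per second.
Time for a 3-frame gap: 3 ÷ (10) = 0.3 s.

0.3 seconds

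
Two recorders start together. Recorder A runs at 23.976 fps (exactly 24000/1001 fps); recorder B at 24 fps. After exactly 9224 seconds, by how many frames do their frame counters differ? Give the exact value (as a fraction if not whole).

A emits 24000/1001 × 9224 = 221376000/1001 frames; B emits 24 × 9224 = 221376.
Difference = 221376/1001 frames (≈ 221.1548); B is ahead of A.

221376/1001 frames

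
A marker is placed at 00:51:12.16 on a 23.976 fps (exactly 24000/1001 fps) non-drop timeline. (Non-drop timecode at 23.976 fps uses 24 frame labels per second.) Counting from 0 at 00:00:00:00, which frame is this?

frame 73744

Total seconds to the label: (0 × 3600 + 51 × 60 + 12) = 3072.
Frame index = 3072 × 24 + 16 = 73744.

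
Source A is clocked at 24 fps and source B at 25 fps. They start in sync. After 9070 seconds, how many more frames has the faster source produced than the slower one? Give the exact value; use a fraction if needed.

9070 frames

A emits 24 × 9070 = 217680 frames; B emits 25 × 9070 = 226750.
Difference = 9070 frames; B is ahead of A.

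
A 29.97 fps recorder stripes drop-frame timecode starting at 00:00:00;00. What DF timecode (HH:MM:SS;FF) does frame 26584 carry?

00:14:47;00

Ten DF minutes hold 17982 frames, so frame 26584 lies in block 1 (frames 17982–35963) with 8602 frames into that block.
The block's first minute is 1800 frames and the rest 1798 each; 8602 frames reaches minute 4, so 1 × 18 + 4 × 2 = 26 labels have been skipped so far.
Adding those back, label number 26584 + 26 = 26610 at 30 labels/s is 887 s + 0 f = 0 h 14 min 47 s frame 0, i.e. 00:14:47;00.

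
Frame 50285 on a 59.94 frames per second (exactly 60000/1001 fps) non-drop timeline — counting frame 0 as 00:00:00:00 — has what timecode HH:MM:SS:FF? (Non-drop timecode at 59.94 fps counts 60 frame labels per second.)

00:13:58:05

50285 ÷ 60 = 838 full seconds, remainder 5 frames.
838 s = 0 h 13 min 58 s.
Timecode: 00:13:58:05.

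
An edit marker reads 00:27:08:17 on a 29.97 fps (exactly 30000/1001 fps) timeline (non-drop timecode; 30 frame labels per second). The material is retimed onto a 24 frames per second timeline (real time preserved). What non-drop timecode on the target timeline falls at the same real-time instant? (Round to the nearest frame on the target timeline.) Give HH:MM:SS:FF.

Source frame index: (0×3600 + 27×60 + 8) × 30 + 17 = 48857.
Real time: 48857 / (30000/1001) = 48905857/30000 s.
Target frame: (48905857/30000) × (24) = 48905857/1250 ≈ 39124.686 → 39125.
At 24 labels/s: frame 39125 → 00:27:10:05.

00:27:10:05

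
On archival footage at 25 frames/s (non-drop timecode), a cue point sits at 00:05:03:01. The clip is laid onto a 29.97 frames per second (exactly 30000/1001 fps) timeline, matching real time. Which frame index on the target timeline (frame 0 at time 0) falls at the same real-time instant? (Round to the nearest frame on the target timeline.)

Source frame index: (0×3600 + 5×60 + 3) × 25 + 1 = 7576.
Real time: 7576 / (25) = 7576/25 s.
Target frame: (7576/25) × (30000/1001) = 9091200/1001 ≈ 9082.118 → 9082.

frame 9082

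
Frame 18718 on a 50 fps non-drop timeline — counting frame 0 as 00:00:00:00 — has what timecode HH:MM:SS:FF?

18718 ÷ 50 = 374 full seconds, remainder 18 frames.
374 s = 0 h 6 min 14 s.
Timecode: 00:06:14:18.

00:06:14:18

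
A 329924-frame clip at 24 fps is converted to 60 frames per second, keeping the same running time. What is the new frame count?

Target frames = source frames × (target rate / source rate) = 329924 × (60)/(24) = 329924 × 5/2 = 824810.

824810 frames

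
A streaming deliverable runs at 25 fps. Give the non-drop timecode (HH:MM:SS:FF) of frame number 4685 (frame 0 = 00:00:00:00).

00:03:07:10

4685 ÷ 25 = 187 full seconds, remainder 10 frames.
187 s = 0 h 3 min 7 s.
Timecode: 00:03:07:10.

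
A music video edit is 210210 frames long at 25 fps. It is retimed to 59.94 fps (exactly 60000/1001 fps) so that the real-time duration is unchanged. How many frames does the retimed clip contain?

Target frames = source frames × (target rate / source rate) = 210210 × (60000/1001)/(25) = 210210 × 2400/1001 = 504000.

504000 frames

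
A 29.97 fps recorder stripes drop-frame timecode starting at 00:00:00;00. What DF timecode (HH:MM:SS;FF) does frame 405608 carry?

Ten DF minutes hold 17982 frames, so frame 405608 lies in block 22 (frames 395604–413585) with 10004 frames into that block.
The block's first minute is 1800 frames and the rest 1798 each; 10004 frames reaches minute 5, so 22 × 18 + 5 × 2 = 406 labels have been skipped so far.
Adding those back, label number 405608 + 406 = 406014 at 30 labels/s is 13533 s + 24 f = 3 h 45 min 33 s frame 24, i.e. 03:45:33;24.

03:45:33;24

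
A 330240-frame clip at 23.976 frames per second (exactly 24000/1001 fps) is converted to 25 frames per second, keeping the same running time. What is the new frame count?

344344 frames

Target frames = source frames × (target rate / source rate) = 330240 × (25)/(24000/1001) = 330240 × 1001/960 = 344344.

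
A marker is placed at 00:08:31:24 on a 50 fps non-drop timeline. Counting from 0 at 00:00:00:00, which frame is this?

Total seconds to the label: (0 × 3600 + 8 × 60 + 31) = 511.
Frame index = 511 × 50 + 24 = 25574.

25574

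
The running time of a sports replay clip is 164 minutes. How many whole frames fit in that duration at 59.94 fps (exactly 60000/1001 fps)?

164 min = 9840 s.
Frames = 9840 × 60000/1001 = 590400000/1001 ≈ 589810.1898.
Complete frames: 589810.

589810 frames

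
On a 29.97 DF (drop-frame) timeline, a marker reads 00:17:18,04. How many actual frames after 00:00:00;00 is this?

31112

As if non-drop at 30 labels/s: (0 × 3600 + 17 × 60 + 18) × 30 + 4 = 31144.
Minute boundaries passed: 17; those not divisible by 10: 17 − 1 = 16; dropped labels = 2 × 16 = 32.
Actual frame index = 31144 − 32 = 31112.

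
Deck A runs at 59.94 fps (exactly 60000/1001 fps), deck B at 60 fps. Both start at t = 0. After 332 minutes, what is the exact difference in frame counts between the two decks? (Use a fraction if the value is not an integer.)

1195200/1001 frames

332 min = 19920 s.
A emits 60000/1001 × 19920 = 1195200000/1001 frames; B emits 60 × 19920 = 1195200.
Difference = 1195200/1001 frames (≈ 1194.0060); B is ahead of A.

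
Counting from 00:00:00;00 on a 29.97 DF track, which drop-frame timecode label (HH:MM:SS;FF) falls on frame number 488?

00:00:16;08

Ten DF minutes hold 17982 frames, so frame 488 lies in block 0 (frames 0–17981) with 488 frames into that block.
The block's first minute is 1800 frames and the rest 1798 each; 488 frames reaches minute 0, so 0 × 18 + 0 × 2 = 0 labels have been skipped so far.
Adding those back, label number 488 + 0 = 488 at 30 labels/s is 16 s + 8 f = 0 h 0 min 16 s frame 8, i.e. 00:00:16;08.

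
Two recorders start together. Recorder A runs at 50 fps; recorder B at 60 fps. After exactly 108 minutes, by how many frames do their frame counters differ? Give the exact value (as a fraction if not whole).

108 min = 6480 s.
A emits 50 × 6480 = 324000 frames; B emits 60 × 6480 = 388800.
Difference = 64800 frames; B is ahead of A.

64800 frames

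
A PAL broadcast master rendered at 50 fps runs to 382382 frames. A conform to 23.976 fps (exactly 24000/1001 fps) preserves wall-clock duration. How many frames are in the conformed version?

Target frames = source frames × (target rate / source rate) = 382382 × (24000/1001)/(50) = 382382 × 480/1001 = 183360.

183360 frames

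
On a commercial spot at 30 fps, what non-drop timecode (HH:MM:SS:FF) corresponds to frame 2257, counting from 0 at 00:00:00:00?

2257 ÷ 30 = 75 full seconds, remainder 7 frames.
75 s = 0 h 1 min 15 s.
Timecode: 00:01:15:07.

00:01:15:07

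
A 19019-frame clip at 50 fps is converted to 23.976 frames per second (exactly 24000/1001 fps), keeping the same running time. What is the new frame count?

9120 frames

Target frames = source frames × (target rate / source rate) = 19019 × (24000/1001)/(50) = 19019 × 480/1001 = 9120.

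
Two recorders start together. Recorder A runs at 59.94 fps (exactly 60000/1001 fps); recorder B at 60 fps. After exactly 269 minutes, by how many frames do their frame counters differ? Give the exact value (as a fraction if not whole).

968400/1001 frames

269 min = 16140 s.
A emits 60000/1001 × 16140 = 968400000/1001 frames; B emits 60 × 16140 = 968400.
Difference = 968400/1001 frames (≈ 967.4326); B is ahead of A.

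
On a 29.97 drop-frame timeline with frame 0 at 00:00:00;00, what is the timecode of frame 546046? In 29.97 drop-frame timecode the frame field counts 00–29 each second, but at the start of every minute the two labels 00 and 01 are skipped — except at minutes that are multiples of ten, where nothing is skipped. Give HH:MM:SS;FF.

05:03:39;22

Each 10-minute DF block holds 10 × 60 × 30 − 9 × 2 = 17982 frames. 546046 ÷ 17982 → 30 full blocks, remainder 6586.
Within the partial block the first minute is 1800 frames and each further minute 1798, so 3 further minute boundaries passed. Total skipped labels = 18 × 30 + 2 × 3 = 546.
Non-drop label index = 546046 + 546 = 546592; at 30 labels/s that is 05:03:39:22, i.e. DF 05:03:39;22.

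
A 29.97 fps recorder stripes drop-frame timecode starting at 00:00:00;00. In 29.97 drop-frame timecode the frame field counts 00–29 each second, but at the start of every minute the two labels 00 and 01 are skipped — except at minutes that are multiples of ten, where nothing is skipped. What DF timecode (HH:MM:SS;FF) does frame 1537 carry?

Ten DF minutes hold 17982 frames, so frame 1537 lies in block 0 (frames 0–17981) with 1537 frames into that block.
The block's first minute is 1800 frames and the rest 1798 each; 1537 frames reaches minute 0, so 0 × 18 + 0 × 2 = 0 labels have been skipped so far.
Adding those back, label number 1537 + 0 = 1537 at 30 labels/s is 51 s + 7 f = 0 h 0 min 51 s frame 7, i.e. 00:00:51;07.

00:00:51;07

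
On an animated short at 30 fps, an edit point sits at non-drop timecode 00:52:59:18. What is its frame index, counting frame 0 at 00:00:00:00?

Total seconds to the label: (0 × 3600 + 52 × 60 + 59) = 3179.
Frame index = 3179 × 30 + 18 = 95388.

frame 95388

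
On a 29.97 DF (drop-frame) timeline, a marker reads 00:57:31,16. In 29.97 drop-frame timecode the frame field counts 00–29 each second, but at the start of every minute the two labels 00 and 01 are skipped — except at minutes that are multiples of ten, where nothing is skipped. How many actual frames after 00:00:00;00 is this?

103442

As if non-drop at 30 labels/s: (0 × 3600 + 57 × 60 + 31) × 30 + 16 = 103546.
Minute boundaries passed: 57; those not divisible by 10: 57 − 5 = 52; dropped labels = 2 × 52 = 104.
Actual frame index = 103546 − 104 = 103442.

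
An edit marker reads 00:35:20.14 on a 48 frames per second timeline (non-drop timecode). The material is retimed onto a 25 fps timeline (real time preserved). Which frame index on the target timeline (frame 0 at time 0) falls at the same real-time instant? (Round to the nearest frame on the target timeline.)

frame 53007

Source frame index: (0×3600 + 35×60 + 20) × 48 + 14 = 101774.
Real time: 101774 / (48) = 50887/24 s.
Target frame: (50887/24) × (25) = 1272175/24 ≈ 53007.292 → 53007.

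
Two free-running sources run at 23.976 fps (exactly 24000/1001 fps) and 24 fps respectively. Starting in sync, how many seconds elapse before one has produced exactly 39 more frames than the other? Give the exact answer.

The gap grows by |24 − 24000/1001| = 24/1001 frames per second.
Time for a 39-frame gap: 39 ÷ (24/1001) = 1626.625 s.

1626.625 seconds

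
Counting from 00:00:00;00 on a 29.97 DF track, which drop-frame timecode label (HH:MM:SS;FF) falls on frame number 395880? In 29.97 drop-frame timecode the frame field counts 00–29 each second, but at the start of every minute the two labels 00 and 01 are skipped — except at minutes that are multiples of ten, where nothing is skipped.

Each 10-minute DF block holds 10 × 60 × 30 − 9 × 2 = 17982 frames. 395880 ÷ 17982 → 22 full blocks, remainder 276.
Within the partial block the first minute is 1800 frames and each further minute 1798, so 0 further minute boundaries passed. Total skipped labels = 18 × 22 + 2 × 0 = 396.
Non-drop label index = 395880 + 396 = 396276; at 30 labels/s that is 03:40:09:06, i.e. DF 03:40:09;06.

03:40:09;06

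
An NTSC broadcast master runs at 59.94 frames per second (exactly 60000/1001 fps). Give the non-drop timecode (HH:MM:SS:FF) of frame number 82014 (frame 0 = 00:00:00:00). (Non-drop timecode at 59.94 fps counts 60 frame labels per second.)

82014 ÷ 60 = 1366 full seconds, remainder 54 frames.
1366 s = 0 h 22 min 46 s.
Timecode: 00:22:46:54.

00:22:46:54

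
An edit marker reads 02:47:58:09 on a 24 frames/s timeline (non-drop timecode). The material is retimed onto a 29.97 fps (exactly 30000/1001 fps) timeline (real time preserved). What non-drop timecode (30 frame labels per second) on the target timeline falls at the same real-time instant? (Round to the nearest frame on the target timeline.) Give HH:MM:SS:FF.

Source frame index: (2×3600 + 47×60 + 58) × 24 + 9 = 241881.
Real time: 241881 / (24) = 80627/8 s.
Target frame: (80627/8) × (30000/1001) = 302351250/1001 ≈ 302049.201 → 302049.
At 30 labels/s: frame 302049 → 02:47:48:09.

02:47:48:09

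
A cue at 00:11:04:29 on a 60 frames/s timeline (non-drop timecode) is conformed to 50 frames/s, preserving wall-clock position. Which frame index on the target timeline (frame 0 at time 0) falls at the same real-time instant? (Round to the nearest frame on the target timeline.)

Source frame index: (0×3600 + 11×60 + 4) × 60 + 29 = 39869.
Real time: 39869 / (60) = 39869/60 s.
Target frame: (39869/60) × (50) = 199345/6 ≈ 33224.167 → 33224.

frame 33224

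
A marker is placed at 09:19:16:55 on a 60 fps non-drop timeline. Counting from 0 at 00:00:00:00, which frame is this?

2013415

Total seconds to the label: (9 × 3600 + 19 × 60 + 16) = 33556.
Frame index = 33556 × 60 + 55 = 2013415.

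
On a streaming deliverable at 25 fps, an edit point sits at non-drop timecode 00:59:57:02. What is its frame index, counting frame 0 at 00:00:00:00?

Total seconds to the label: (0 × 3600 + 59 × 60 + 57) = 3597.
Frame index = 3597 × 25 + 2 = 89927.

frame 89927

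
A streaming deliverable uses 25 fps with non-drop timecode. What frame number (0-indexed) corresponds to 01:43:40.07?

frame 155507

Total seconds to the label: (1 × 3600 + 43 × 60 + 40) = 6220.
Frame index = 6220 × 25 + 7 = 155507.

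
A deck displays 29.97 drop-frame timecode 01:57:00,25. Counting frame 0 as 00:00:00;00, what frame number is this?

As if non-drop at 30 labels/s: (1 × 3600 + 57 × 60 + 0) × 30 + 25 = 210625.
Minute boundaries passed: 117; those not divisible by 10: 117 − 11 = 106; dropped labels = 2 × 106 = 212.
Actual frame index = 210625 − 212 = 210413.

210413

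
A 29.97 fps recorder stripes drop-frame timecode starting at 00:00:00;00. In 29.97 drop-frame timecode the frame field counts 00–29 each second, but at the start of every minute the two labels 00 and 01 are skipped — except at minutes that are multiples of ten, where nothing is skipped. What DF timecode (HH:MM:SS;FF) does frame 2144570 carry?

19:52:37;06

Ten DF minutes hold 17982 frames, so frame 2144570 lies in block 119 (frames 2139858–2157839) with 4712 frames into that block.
The block's first minute is 1800 frames and the rest 1798 each; 4712 frames reaches minute 2, so 119 × 18 + 2 × 2 = 2146 labels have been skipped so far.
Adding those back, label number 2144570 + 2146 = 2146716 at 30 labels/s is 71557 s + 6 f = 19 h 52 min 37 s frame 6, i.e. 19:52:37;06.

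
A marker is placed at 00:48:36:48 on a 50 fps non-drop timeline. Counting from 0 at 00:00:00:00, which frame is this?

Total seconds to the label: (0 × 3600 + 48 × 60 + 36) = 2916.
Frame index = 2916 × 50 + 48 = 145848.

frame 145848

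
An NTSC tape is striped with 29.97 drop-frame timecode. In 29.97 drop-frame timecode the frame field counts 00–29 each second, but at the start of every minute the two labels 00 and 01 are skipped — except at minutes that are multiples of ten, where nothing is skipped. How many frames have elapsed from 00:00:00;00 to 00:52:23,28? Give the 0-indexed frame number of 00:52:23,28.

Complete 10-minute blocks: 5, each 17982 frames → 89910.
Remaining 2 whole minutes in the current block: 1800 + 1 × 1798 = 3598 frames.
Within the current minute: 23 × 30 + 28 − 2 = 716 (labels ;00/;01 skipped at this minute). Total = 89910 + 3598 + 716 = 94224.

94224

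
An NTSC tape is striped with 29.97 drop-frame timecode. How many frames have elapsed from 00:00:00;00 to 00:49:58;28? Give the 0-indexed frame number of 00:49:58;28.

89878

Complete 10-minute blocks: 4, each 17982 frames → 71928.
Remaining 9 whole minutes in the current block: 1800 + 8 × 1798 = 16184 frames.
Within the current minute: 58 × 30 + 28 − 2 = 1766 (labels ;00/;01 skipped at this minute). Total = 71928 + 16184 + 1766 = 89878.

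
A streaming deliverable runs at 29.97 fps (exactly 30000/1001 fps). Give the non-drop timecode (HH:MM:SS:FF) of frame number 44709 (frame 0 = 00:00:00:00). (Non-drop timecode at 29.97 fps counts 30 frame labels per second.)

44709 ÷ 30 = 1490 full seconds, remainder 9 frames.
1490 s = 0 h 24 min 50 s.
Timecode: 00:24:50:09.

00:24:50:09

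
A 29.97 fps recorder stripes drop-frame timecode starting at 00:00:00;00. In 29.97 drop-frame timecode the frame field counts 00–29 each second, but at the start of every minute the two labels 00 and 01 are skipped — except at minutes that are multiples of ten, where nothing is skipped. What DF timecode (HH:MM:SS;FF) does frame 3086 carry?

00:01:42;28

Each 10-minute DF block holds 10 × 60 × 30 − 9 × 2 = 17982 frames. 3086 ÷ 17982 → 0 full blocks, remainder 3086.
Within the partial block the first minute is 1800 frames and each further minute 1798, so 1 further minute boundary passed. Total skipped labels = 18 × 0 + 2 × 1 = 2.
Non-drop label index = 3086 + 2 = 3088; at 30 labels/s that is 00:01:42:28, i.e. DF 00:01:42;28.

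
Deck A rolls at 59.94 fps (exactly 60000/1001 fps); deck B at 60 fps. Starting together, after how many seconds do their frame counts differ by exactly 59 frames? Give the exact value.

59059/60 seconds

The gap grows by |60 − 60000/1001| = 60/1001 frames per second.
Time for a 59-frame gap: 59 ÷ (60/1001) = 59059/60 s.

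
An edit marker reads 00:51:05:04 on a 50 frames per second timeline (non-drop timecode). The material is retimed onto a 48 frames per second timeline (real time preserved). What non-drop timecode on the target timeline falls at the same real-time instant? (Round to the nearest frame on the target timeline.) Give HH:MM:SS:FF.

Source frame index: (0×3600 + 51×60 + 5) × 50 + 4 = 153254.
Real time: 153254 / (50) = 76627/25 s.
Target frame: (76627/25) × (48) = 3678096/25 ≈ 147123.840 → 147124.
At 48 labels/s: frame 147124 → 00:51:05:04.

00:51:05:04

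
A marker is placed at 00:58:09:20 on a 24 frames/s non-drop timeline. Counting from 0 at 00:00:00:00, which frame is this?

Total seconds to the label: (0 × 3600 + 58 × 60 + 9) = 3489.
Frame index = 3489 × 24 + 20 = 83756.

83756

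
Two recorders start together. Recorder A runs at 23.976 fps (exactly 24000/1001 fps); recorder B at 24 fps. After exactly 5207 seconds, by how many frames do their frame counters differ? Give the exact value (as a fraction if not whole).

124968/1001 frames

A emits 24000/1001 × 5207 = 124968000/1001 frames; B emits 24 × 5207 = 124968.
Difference = 124968/1001 frames (≈ 124.8432); B is ahead of A.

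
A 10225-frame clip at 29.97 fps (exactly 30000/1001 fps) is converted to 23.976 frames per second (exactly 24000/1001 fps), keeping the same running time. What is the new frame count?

8180 frames

Target frames = source frames × (target rate / source rate) = 10225 × (24000/1001)/(30000/1001) = 10225 × 4/5 = 8180.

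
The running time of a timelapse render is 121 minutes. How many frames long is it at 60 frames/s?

121 min = 7260 s.
Frames = 7260 × 60 = 435600.

435600 frames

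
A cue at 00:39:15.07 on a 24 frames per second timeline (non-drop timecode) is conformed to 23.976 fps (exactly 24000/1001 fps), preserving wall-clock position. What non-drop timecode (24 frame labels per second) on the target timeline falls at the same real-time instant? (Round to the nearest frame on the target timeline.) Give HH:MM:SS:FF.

00:39:12:23

Source frame index: (0×3600 + 39×60 + 15) × 24 + 7 = 56527.
Real time: 56527 / (24) = 56527/24 s.
Target frame: (56527/24) × (24000/1001) = 56527000/1001 ≈ 56470.529 → 56471.
At 24 labels/s: frame 56471 → 00:39:12:23.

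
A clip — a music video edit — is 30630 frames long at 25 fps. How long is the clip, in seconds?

Running time = 30630 / (25) = 1225.2 s.

1225.2 seconds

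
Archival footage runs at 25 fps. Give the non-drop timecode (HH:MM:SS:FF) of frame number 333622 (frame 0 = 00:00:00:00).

333622 ÷ 25 = 13344 full seconds, remainder 22 frames.
13344 s = 3 h 42 min 24 s.
Timecode: 03:42:24:22.

03:42:24:22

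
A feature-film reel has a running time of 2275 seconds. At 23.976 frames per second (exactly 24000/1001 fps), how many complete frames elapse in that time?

Frames = 2275 × 24000/1001 = 600000/11 ≈ 54545.4545.
Complete frames: 54545.

54545 frames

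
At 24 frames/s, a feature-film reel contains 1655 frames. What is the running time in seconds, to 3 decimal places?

Running time = 1655 × 1/24 = 1655/24 s ≈ 68.958 s.

68.958 seconds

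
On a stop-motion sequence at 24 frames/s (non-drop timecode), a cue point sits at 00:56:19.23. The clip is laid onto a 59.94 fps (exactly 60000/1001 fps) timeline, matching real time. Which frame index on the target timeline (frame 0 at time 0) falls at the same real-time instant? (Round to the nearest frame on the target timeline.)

frame 202595

Source frame index: (0×3600 + 56×60 + 19) × 24 + 23 = 81119.
Real time: 81119 / (24) = 81119/24 s.
Target frame: (81119/24) × (60000/1001) = 202797500/1001 ≈ 202594.905 → 202595.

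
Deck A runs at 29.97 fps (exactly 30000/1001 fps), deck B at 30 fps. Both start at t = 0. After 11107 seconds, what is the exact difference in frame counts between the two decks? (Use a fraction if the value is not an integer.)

A emits 30000/1001 × 11107 = 333210000/1001 frames; B emits 30 × 11107 = 333210.
Difference = 333210/1001 frames (≈ 332.8771); B is ahead of A.

333210/1001 frames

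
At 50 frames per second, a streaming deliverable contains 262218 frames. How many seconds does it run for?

5244.36 seconds

Running time = 262218 / (50) = 5244.36 s.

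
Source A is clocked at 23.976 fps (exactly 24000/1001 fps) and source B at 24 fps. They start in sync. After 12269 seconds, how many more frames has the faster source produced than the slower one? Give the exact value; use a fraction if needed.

A emits 24000/1001 × 12269 = 294456000/1001 frames; B emits 24 × 12269 = 294456.
Difference = 294456/1001 frames (≈ 294.1618); B is ahead of A.

294456/1001 frames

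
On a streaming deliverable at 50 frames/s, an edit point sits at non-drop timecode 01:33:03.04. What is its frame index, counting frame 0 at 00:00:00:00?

279154

Total seconds to the label: (1 × 3600 + 33 × 60 + 3) = 5583.
Frame index = 5583 × 50 + 4 = 279154.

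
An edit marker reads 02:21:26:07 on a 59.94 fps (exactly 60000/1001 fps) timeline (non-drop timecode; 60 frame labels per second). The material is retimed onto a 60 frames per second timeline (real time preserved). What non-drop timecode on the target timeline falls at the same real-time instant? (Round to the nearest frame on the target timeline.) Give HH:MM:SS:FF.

02:21:34:36

Source frame index: (2×3600 + 21×60 + 26) × 60 + 7 = 509167.
Real time: 509167 / (60000/1001) = 509676167/60000 s.
Target frame: (509676167/60000) × (60) = 509676167/1000 ≈ 509676.167 → 509676.
At 60 labels/s: frame 509676 → 02:21:34:36.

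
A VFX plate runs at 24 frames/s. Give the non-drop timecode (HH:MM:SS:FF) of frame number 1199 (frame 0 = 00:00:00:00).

00:00:49:23

1199 ÷ 24 = 49 full seconds, remainder 23 frames.
49 s = 0 h 0 min 49 s.
Timecode: 00:00:49:23.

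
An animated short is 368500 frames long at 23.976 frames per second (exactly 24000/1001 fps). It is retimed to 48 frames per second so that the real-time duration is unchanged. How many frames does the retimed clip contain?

Target frames = source frames × (target rate / source rate) = 368500 × (48)/(24000/1001) = 368500 × 1001/500 = 737737.

737737 frames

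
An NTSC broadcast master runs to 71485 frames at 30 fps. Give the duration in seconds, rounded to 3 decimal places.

Running time = 71485 × 1/30 = 14297/6 s ≈ 2382.833 s.

2382.833 seconds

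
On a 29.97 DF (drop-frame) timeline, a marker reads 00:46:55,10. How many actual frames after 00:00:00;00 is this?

As if non-drop at 30 labels/s: (0 × 3600 + 46 × 60 + 55) × 30 + 10 = 84460.
Minute boundaries passed: 46; those not divisible by 10: 46 − 4 = 42; dropped labels = 2 × 42 = 84.
Actual frame index = 84460 − 84 = 84376.

84376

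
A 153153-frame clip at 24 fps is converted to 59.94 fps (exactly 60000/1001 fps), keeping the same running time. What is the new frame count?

Target frames = source frames × (target rate / source rate) = 153153 × (60000/1001)/(24) = 153153 × 2500/1001 = 382500.

382500 frames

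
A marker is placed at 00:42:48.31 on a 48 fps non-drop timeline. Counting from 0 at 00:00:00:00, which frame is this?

frame 123295

Total seconds to the label: (0 × 3600 + 42 × 60 + 48) = 2568.
Frame index = 2568 × 48 + 31 = 123295.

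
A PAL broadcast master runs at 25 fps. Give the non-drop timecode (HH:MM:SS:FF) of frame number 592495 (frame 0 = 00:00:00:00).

592495 ÷ 25 = 23699 full seconds, remainder 20 frames.
23699 s = 6 h 34 min 59 s.
Timecode: 06:34:59:20.

06:34:59:20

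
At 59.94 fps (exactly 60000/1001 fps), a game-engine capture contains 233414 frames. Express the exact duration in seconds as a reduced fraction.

Running time = 233414 ÷ (60000/1001) = 233414 × 1001/60000 = 116823707/30000 s.

116823707/30000 seconds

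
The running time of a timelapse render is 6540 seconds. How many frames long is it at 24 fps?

Frames = 6540 × 24 = 156960.

156960 frames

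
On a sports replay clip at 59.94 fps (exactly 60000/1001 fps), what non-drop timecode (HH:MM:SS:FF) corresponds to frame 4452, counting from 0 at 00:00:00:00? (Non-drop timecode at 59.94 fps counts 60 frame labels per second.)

00:01:14:12

4452 ÷ 60 = 74 full seconds, remainder 12 frames.
74 s = 0 h 1 min 14 s.
Timecode: 00:01:14:12.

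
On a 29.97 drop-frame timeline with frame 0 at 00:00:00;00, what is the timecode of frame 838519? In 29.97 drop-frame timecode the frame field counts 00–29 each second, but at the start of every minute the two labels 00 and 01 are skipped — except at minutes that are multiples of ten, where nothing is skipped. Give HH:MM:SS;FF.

Ten DF minutes hold 17982 frames, so frame 838519 lies in block 46 (frames 827172–845153) with 11347 frames into that block.
The block's first minute is 1800 frames and the rest 1798 each; 11347 frames reaches minute 6, so 46 × 18 + 6 × 2 = 840 labels have been skipped so far.
Adding those back, label number 838519 + 840 = 839359 at 30 labels/s is 27978 s + 19 f = 7 h 46 min 18 s frame 19, i.e. 07:46:18;19.

07:46:18;19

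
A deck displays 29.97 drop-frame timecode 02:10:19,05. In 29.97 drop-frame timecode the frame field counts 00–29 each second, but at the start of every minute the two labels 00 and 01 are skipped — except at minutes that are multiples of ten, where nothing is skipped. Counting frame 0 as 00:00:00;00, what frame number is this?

Complete 10-minute blocks: 13, each 17982 frames → 233766.
Remaining 0 whole minutes in the current block: 0 frames.
Within the current minute: 19 × 30 + 5 = 575. Total = 233766 + 0 + 575 = 234341.

234341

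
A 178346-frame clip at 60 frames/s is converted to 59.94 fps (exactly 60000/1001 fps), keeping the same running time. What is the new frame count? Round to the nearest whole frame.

178168 frames

Frames at target rate = 178346 × (60000/1001) / (60) = 25478000/143 ≈ 178167.832.
Nearest whole frame: 178168.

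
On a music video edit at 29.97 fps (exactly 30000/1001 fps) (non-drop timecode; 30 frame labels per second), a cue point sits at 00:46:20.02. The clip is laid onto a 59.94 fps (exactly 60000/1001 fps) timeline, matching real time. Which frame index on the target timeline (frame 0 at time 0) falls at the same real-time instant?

frame 166804

Source frame index: (0×3600 + 46×60 + 20) × 30 + 2 = 83402.
Real time: 83402 / (30000/1001) = 41742701/15000 s.
Target frame: (41742701/15000) × (60000/1001) = 166804.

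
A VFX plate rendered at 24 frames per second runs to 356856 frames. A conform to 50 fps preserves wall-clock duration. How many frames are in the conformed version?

Target frames = source frames × (target rate / source rate) = 356856 × (50)/(24) = 356856 × 25/12 = 743450.

743450 frames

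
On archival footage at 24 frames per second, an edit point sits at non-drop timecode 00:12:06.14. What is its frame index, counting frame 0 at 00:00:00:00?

17438

Total seconds to the label: (0 × 3600 + 12 × 60 + 6) = 726.
Frame index = 726 × 24 + 14 = 17438.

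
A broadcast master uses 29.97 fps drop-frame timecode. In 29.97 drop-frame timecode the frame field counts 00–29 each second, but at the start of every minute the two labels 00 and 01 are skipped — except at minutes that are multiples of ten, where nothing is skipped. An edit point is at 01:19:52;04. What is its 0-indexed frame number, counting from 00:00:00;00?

Complete 10-minute blocks: 7, each 17982 frames → 125874.
Remaining 9 whole minutes in the current block: 1800 + 8 × 1798 = 16184 frames.
Within the current minute: 52 × 30 + 4 − 2 = 1562 (labels ;00/;01 skipped at this minute). Total = 125874 + 16184 + 1562 = 143620.

143620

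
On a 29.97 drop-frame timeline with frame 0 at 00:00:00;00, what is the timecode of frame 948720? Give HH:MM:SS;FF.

08:47:35;20

Each 10-minute DF block holds 10 × 60 × 30 − 9 × 2 = 17982 frames. 948720 ÷ 17982 → 52 full blocks, remainder 13656.
Within the partial block the first minute is 1800 frames and each further minute 1798, so 7 further minute boundaries passed. Total skipped labels = 18 × 52 + 2 × 7 = 950.
Non-drop label index = 948720 + 950 = 949670; at 30 labels/s that is 08:47:35:20, i.e. DF 08:47:35;20.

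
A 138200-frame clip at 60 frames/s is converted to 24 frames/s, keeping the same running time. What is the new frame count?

55280 frames

Target frames = source frames × (target rate / source rate) = 138200 × (24)/(60) = 138200 × 2/5 = 55280.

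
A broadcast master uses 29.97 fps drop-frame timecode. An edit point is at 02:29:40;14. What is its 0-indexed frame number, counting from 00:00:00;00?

Complete 10-minute blocks: 14, each 17982 frames → 251748.
Remaining 9 whole minutes in the current block: 1800 + 8 × 1798 = 16184 frames.
Within the current minute: 40 × 30 + 14 − 2 = 1212 (labels ;00/;01 skipped at this minute). Total = 251748 + 16184 + 1212 = 269144.

269144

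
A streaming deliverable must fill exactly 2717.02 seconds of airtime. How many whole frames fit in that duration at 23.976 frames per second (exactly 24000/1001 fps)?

Frames = 2717.02 × 24000/1001 = 65208480/1001 ≈ 65143.3367.
Complete frames: 65143.

65143 frames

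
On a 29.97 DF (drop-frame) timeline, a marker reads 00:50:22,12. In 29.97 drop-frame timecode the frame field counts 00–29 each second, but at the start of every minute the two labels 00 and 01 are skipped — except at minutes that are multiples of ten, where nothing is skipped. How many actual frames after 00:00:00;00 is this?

90582

Complete 10-minute blocks: 5, each 17982 frames → 89910.
Remaining 0 whole minutes in the current block: 0 frames.
Within the current minute: 22 × 30 + 12 = 672. Total = 89910 + 0 + 672 = 90582.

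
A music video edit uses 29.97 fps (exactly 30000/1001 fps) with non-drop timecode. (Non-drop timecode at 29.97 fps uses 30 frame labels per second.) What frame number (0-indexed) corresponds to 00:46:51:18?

Total seconds to the label: (0 × 3600 + 46 × 60 + 51) = 2811.
Frame index = 2811 × 30 + 18 = 84348.

frame 84348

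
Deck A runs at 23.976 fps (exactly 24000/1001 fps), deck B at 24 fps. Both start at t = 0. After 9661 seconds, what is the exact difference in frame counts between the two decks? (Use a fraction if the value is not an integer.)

A emits 24000/1001 × 9661 = 231864000/1001 frames; B emits 24 × 9661 = 231864.
Difference = 231864/1001 frames (≈ 231.6324); B is ahead of A.

231864/1001 frames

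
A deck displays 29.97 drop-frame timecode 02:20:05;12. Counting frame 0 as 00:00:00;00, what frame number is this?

As if non-drop at 30 labels/s: (2 × 3600 + 20 × 60 + 5) × 30 + 12 = 252162.
Minute boundaries passed: 140; those not divisible by 10: 140 − 14 = 126; dropped labels = 2 × 126 = 252.
Actual frame index = 252162 − 252 = 251910.

251910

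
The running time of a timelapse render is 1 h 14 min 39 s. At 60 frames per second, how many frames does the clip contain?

1 h 14 min 39 s = 4479 s.
Frames = 4479 × 60 = 268740.

268740 frames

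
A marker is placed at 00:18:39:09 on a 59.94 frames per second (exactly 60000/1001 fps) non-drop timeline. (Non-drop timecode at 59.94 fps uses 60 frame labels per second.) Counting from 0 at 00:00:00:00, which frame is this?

Total seconds to the label: (0 × 3600 + 18 × 60 + 39) = 1119.
Frame index = 1119 × 60 + 9 = 67149.

67149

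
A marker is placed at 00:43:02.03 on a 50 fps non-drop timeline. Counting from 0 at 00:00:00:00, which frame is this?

129103

Total seconds to the label: (0 × 3600 + 43 × 60 + 2) = 2582.
Frame index = 2582 × 50 + 3 = 129103.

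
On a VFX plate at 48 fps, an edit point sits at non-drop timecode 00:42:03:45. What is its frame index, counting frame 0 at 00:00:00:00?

Total seconds to the label: (0 × 3600 + 42 × 60 + 3) = 2523.
Frame index = 2523 × 48 + 45 = 121149.

frame 121149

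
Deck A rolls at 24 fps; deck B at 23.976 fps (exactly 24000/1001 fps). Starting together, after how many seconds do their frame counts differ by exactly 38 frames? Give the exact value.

The gap grows by |24000/1001 − 24| = 24/1001 frames per second.
Time for a 38-frame gap: 38 ÷ (24/1001) = 19019/12 s.

19019/12 seconds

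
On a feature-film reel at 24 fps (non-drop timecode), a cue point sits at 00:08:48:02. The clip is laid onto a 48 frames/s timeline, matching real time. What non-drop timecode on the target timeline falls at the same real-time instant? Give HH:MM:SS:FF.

Source frame index: (0×3600 + 8×60 + 48) × 24 + 2 = 12674.
Real time: 12674 / (24) = 6337/12 s.
Target frame: (6337/12) × (48) = 25348.
At 48 labels/s: frame 25348 → 00:08:48:04.

00:08:48:04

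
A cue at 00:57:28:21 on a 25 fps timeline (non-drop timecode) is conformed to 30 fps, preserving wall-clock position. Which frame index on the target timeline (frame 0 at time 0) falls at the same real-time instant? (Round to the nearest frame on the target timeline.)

Source frame index: (0×3600 + 57×60 + 28) × 25 + 21 = 86221.
Real time: 86221 / (25) = 86221/25 s.
Target frame: (86221/25) × (30) = 517326/5 ≈ 103465.200 → 103465.

frame 103465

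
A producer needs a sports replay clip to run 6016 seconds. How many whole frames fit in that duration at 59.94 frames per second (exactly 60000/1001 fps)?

360599 frames

Frames = 6016 × 60000/1001 = 360960000/1001 ≈ 360599.4006.
Complete frames: 360599.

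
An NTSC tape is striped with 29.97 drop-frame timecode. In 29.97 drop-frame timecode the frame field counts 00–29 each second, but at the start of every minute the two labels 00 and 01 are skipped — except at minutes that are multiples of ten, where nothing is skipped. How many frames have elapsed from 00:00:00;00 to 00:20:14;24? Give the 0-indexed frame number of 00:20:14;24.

36408

Complete 10-minute blocks: 2, each 17982 frames → 35964.
Remaining 0 whole minutes in the current block: 0 frames.
Within the current minute: 14 × 30 + 24 = 444. Total = 35964 + 0 + 444 = 36408.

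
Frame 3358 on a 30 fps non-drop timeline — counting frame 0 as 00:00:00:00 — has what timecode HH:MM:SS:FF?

00:01:51:28

3358 ÷ 30 = 111 full seconds, remainder 28 frames.
111 s = 0 h 1 min 51 s.
Timecode: 00:01:51:28.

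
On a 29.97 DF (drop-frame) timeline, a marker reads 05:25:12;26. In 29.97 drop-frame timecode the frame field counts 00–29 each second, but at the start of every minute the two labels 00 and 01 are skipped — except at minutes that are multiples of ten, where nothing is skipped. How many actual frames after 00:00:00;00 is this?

584800

Complete 10-minute blocks: 32, each 17982 frames → 575424.
Remaining 5 whole minutes in the current block: 1800 + 4 × 1798 = 8992 frames.
Within the current minute: 12 × 30 + 26 − 2 = 384 (labels ;00/;01 skipped at this minute). Total = 575424 + 8992 + 384 = 584800.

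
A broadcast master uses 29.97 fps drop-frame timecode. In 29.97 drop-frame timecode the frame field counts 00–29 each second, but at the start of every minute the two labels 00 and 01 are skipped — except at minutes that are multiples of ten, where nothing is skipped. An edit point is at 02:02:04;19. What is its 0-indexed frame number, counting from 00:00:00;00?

219519

As if non-drop at 30 labels/s: (2 × 3600 + 2 × 60 + 4) × 30 + 19 = 219739.
Minute boundaries passed: 122; those not divisible by 10: 122 − 12 = 110; dropped labels = 2 × 110 = 220.
Actual frame index = 219739 − 220 = 219519.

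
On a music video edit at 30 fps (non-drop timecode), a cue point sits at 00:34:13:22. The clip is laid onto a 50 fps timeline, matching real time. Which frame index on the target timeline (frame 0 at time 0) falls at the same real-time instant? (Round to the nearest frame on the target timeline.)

Source frame index: (0×3600 + 34×60 + 13) × 30 + 22 = 61612.
Real time: 61612 / (30) = 30806/15 s.
Target frame: (30806/15) × (50) = 308060/3 ≈ 102686.667 → 102687.

frame 102687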